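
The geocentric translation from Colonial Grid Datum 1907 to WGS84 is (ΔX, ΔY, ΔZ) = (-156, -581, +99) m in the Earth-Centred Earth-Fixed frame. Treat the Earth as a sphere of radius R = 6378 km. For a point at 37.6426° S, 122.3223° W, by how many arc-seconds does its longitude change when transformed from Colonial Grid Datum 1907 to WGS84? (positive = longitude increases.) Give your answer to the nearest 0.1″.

Δλ = 7.3″

sin φ = -0.610734, cos φ = 0.791836, sin λ = -0.845054, cos λ = -0.534681.
East component: ΔE = −sin λ·ΔX + cos λ·ΔY = −(-0.845054)(-156) + (-0.534681)(-581) = 178.82 m.
1° of latitude spans πR/180 = 111317 m; at latitude φ, 1° of longitude spans that × cos φ = 88144.9 m, so Δλ = 178.82 / 88144.9 × 3600 = 7.303″.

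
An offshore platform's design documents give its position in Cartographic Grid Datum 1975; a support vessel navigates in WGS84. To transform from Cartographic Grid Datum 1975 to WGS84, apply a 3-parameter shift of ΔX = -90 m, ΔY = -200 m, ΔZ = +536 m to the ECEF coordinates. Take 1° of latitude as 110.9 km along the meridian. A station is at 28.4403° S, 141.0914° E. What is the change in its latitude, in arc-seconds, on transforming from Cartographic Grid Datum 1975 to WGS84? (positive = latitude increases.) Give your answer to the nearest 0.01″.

sin φ = -0.476243, cos φ = 0.879314, sin λ = 0.628080, cos λ = -0.778149.
North component: ΔN = −sin φ cos λ·ΔX − sin φ sin λ·ΔY + cos φ·ΔZ = −(-0.476243)(-0.778149)(-90) − (-0.476243)(0.628080)(-200) + (0.879314)(536) = 444.84 m.
1° of latitude spans 110900 m, so Δφ = 444.84 / 110900 × 3600 = 14.440″.

Δφ = 14.44″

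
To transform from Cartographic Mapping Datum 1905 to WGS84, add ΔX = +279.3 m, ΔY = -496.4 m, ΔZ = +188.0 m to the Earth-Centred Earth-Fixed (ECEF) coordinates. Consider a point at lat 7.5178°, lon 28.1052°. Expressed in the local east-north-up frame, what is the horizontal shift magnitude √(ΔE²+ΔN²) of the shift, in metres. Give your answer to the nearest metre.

599 m

The local east axis at (φ, λ) is (−sin λ, cos λ, 0), so ΔE = −sin(28.1052°)·279.3 + cos(28.1052°)·(-496.4) = -569.44 m.
The local north axis is (−sin φ cos λ, −sin φ sin λ, cos φ), giving ΔN = -32.233 + 30.596 + 186.384 = 184.75 m.
Horizontal magnitude = √(ΔE² + ΔN²) = √((-569.44)² + 184.75²) = 598.66 m.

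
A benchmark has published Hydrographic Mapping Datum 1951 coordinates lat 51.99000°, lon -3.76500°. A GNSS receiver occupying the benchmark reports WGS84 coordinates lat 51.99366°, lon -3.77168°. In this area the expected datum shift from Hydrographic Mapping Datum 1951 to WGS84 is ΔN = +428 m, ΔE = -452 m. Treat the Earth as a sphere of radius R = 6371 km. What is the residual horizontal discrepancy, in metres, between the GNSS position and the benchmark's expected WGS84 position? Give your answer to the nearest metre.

Observed coordinate differences: Δφ = +0.00366°, Δλ = -0.00668°.
Converting to metres (1° lat = 111195 m, cos φ = 0.615799): observed ΔN = 407.0 m, observed ΔE = -457.4 m.
Subtracting the expected shift leaves a residual of 407.0 − (428) = -21.0 m north and -457.4 − (-452) = -5.4 m east.
Residual distance = √((-21.0)² + (-5.4)²) = 21.7 m.

22 m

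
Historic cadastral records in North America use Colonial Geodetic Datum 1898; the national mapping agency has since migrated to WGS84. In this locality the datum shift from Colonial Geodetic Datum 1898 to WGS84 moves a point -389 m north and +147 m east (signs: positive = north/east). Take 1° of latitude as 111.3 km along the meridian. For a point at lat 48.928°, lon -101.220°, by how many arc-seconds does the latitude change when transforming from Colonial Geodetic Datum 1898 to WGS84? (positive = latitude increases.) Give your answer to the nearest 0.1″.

1° of latitude = 111.3 km, so Δφ = -389.0 / 111300 = -0.0034951° = -12.582″.

Δφ = -12.6″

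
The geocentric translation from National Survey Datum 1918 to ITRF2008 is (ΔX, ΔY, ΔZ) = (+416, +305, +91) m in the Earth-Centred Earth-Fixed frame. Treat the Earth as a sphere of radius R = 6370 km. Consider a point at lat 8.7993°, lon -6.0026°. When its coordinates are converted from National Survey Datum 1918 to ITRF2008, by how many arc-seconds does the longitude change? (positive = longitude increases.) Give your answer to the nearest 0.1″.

sin φ = 0.152974, cos φ = 0.988230, sin λ = -0.104574, cos λ = 0.994517.
East component: ΔE = −sin λ·ΔX + cos λ·ΔY = −(-0.104574)(416) + (0.994517)(305) = 346.83 m.
1° of latitude spans πR/180 = 111177 m; at latitude φ, 1° of longitude spans that × cos φ = 109868.9 m, so Δλ = 346.83 / 109868.9 × 3600 = 11.364″.

Δλ = 11.4″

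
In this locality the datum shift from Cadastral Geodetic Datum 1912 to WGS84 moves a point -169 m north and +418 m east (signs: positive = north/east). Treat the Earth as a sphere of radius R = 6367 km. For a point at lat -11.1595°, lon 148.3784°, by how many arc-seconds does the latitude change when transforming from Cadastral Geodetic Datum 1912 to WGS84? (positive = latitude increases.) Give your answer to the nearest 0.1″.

On a sphere of radius R, 1 rad of latitude = R, so Δφ = ΔN / R = -169.0 / 6367000 = -2.6543e-05 rad = -5.475″.

Δφ = -5.5″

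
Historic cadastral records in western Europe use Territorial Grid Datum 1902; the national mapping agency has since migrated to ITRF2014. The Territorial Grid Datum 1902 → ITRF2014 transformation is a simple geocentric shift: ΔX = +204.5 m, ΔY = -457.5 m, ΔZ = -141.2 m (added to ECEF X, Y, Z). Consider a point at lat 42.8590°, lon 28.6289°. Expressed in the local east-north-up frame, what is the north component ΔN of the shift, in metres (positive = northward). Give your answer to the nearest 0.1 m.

ΔN = -76.5 m

At φ = 42.8590°, λ = 28.6289°: sin φ = 0.680196, cos φ = 0.733030, sin λ = 0.479135, cos λ = 0.877741.
ΔN = −sin φ cos λ·ΔX − sin φ sin λ·ΔY + cos φ·ΔZ = −(0.680196)(0.877741)(204.5) − (0.680196)(0.479135)(-457.5) + (0.733030)(-141.2) = -76.50 m.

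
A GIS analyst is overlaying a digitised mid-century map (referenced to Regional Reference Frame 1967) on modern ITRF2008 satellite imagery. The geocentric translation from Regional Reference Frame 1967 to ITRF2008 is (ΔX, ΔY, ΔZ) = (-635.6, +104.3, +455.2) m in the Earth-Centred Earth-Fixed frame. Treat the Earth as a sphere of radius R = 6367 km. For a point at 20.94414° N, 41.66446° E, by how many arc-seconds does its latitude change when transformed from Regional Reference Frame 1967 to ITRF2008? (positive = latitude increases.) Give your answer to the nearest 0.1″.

Δφ = 18.5″

sin φ = 0.357458, cos φ = 0.933929, sin λ = 0.664767, cos λ = 0.747051.
North component: ΔN = −sin φ cos λ·ΔX − sin φ sin λ·ΔY + cos φ·ΔZ = −(0.357458)(0.747051)(-635.6) − (0.357458)(0.664767)(104.3) + (0.933929)(455.2) = 570.07 m.
1° of latitude spans πR/180 = 111125 m, so Δφ = 570.07 / 111125 × 3600 = 18.468″.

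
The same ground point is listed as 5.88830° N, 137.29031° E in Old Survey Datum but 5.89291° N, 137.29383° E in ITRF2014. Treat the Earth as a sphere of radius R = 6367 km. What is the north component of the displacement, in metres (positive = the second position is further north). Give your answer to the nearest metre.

ΔN = 512 m

Δφ = 5.89291° − 5.88830° = +0.00461°; Δλ = 137.29383° − 137.29031° = +0.00352°.
1° along a meridian = πR/180 = 111125 m.
ΔN = Δφ × 111125 = 512.3 m; ΔE = Δλ × 111125 × cos(5.88830°) = +0.00352 × 111125 × 0.994724 = 389.1 m.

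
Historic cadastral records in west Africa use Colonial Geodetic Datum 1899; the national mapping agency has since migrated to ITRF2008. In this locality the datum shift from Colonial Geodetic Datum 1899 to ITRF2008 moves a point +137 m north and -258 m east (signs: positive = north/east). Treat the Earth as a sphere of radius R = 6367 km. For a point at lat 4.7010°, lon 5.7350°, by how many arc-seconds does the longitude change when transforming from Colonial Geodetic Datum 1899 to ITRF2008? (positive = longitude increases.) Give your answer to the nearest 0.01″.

Δλ = -8.39″

At latitude 4.7010°, cos φ = 0.996636.
One radian of longitude at latitude φ spans R cos φ, so Δλ = ΔE / (R cos φ) = -258.0 / (6367000 × 0.996636) = -4.0658e-05 rad = -8.386″.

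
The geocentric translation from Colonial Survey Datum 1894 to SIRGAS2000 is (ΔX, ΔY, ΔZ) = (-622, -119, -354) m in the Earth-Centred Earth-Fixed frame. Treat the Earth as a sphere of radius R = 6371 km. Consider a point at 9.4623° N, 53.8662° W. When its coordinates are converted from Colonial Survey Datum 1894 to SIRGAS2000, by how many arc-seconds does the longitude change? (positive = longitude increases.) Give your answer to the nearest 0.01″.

Δλ = -18.79″

sin φ = 0.164399, cos φ = 0.986394, sin λ = -0.807642, cos λ = 0.589673.
East component: ΔE = −sin λ·ΔX + cos λ·ΔY = −(-0.807642)(-622) + (0.589673)(-119) = -572.52 m.
1° of latitude spans πR/180 = 111195 m; at latitude φ, 1° of longitude spans that × cos φ = 109682.0 m, so Δλ = -572.52 / 109682.0 × 3600 = -18.791″.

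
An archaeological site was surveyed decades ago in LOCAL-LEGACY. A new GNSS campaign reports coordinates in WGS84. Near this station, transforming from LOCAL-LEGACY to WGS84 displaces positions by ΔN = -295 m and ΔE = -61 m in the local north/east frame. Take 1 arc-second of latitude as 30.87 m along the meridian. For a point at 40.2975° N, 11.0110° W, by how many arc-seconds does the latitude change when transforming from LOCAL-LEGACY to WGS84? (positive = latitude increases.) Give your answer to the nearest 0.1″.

1″ of latitude = 30.87 m, so Δφ = -295.0 / 30.87 = -9.556″.

Δφ = -9.6″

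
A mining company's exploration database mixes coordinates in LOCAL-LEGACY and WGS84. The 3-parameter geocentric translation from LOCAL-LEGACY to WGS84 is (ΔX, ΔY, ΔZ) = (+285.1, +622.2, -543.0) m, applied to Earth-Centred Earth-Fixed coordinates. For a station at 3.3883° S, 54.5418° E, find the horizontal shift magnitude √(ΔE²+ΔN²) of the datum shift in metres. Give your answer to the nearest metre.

The local east axis at (φ, λ) is (−sin λ, cos λ, 0), so ΔE = −sin(54.5418°)·285.1 + cos(54.5418°)·622.2 = 128.72 m.
The local north axis is (−sin φ cos λ, −sin φ sin λ, cos φ), giving ΔN = 9.775 + 29.954 − 542.051 = -502.32 m.
Horizontal magnitude = √(ΔE² + ΔN²) = √(128.72² + (-502.32)²) = 518.55 m.

519 m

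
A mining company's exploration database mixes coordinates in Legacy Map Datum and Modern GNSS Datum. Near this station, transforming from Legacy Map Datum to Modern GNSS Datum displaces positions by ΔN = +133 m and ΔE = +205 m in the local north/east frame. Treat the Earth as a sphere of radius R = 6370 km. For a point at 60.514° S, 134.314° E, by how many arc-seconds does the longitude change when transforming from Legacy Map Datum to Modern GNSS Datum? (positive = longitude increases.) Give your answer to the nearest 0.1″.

At latitude -60.514°, cos φ = 0.492211.
One radian of longitude at latitude φ spans R cos φ, so Δλ = ΔE / (R cos φ) = 205.0 / (6370000 × 0.492211) = 6.5383e-05 rad = 13.486″.

Δλ = 13.5″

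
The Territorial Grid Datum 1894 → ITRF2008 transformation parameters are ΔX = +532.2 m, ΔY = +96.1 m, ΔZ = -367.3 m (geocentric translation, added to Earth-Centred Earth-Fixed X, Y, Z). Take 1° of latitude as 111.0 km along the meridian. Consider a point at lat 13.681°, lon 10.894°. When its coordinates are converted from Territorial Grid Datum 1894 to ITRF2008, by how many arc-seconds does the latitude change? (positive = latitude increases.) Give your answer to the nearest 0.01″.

Δφ = -15.72″

sin φ = 0.236516, cos φ = 0.971628, sin λ = 0.188993, cos λ = 0.981979.
North component: ΔN = −sin φ cos λ·ΔX − sin φ sin λ·ΔY + cos φ·ΔZ = −(0.236516)(0.981979)(532.2) − (0.236516)(0.188993)(96.1) + (0.971628)(-367.3) = -484.78 m.
1° of latitude spans 111000 m, so Δφ = -484.78 / 111000 × 3600 = -15.723″.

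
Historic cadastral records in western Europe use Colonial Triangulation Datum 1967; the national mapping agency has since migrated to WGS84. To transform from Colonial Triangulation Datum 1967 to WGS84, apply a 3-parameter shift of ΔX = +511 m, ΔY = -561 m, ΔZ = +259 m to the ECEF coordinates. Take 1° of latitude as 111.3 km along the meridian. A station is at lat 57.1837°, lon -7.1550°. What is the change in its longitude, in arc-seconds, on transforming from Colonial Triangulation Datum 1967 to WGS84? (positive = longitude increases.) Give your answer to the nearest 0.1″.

Δλ = -29.4″

sin φ = 0.840412, cos φ = 0.541947, sin λ = -0.124554, cos λ = 0.992213.
East component: ΔE = −sin λ·ΔX + cos λ·ΔY = −(-0.124554)(511) + (0.992213)(-561) = -492.98 m.
1° of latitude spans 111300 m; at latitude φ, 1° of longitude spans that × cos φ = 60318.7 m, so Δλ = -492.98 / 60318.7 × 3600 = -29.423″.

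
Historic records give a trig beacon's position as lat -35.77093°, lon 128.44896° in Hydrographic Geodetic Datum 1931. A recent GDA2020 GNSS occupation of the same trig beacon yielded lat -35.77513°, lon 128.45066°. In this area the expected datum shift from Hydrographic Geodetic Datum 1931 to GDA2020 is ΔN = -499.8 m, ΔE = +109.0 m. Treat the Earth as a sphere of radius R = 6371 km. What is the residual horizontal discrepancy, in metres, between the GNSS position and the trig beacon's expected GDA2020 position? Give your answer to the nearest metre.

Observed coordinate differences: Δφ = -0.00420°, Δλ = +0.00170°.
Converting to metres (1° lat = 111195 m, cos φ = 0.811361): observed ΔN = -467.0 m, observed ΔE = 153.4 m.
Subtracting the expected shift leaves a residual of -467.0 − (-499.8) = 32.8 m north and 153.4 − (109.0) = 44.4 m east.
Residual distance = √(32.8² + 44.4²) = 55.2 m.

55 m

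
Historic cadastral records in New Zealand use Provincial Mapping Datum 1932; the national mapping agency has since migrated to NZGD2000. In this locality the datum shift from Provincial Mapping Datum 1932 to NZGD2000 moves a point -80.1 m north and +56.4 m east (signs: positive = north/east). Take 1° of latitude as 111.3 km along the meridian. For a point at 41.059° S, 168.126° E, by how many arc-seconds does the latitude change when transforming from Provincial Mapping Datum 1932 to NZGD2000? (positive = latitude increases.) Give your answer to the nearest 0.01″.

Δφ = -2.59″

1° of latitude = 111.3 km, so Δφ = -80.1 / 111300 = -0.0007197° = -2.591″.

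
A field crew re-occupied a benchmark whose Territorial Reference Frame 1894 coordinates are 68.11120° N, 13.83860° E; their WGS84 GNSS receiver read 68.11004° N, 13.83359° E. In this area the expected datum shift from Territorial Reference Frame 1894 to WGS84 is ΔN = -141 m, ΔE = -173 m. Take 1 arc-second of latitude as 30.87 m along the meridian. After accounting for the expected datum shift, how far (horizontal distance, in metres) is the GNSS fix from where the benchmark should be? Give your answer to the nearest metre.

Observed coordinate differences: Δφ = -0.00116°, Δλ = -0.00501°.
Converting to metres (1° lat = 111132 m, cos φ = 0.372806): observed ΔN = -128.9 m, observed ΔE = -207.6 m.
Subtracting the expected shift leaves a residual of -128.9 − (-141) = 12.1 m north and -207.6 − (-173) = -34.6 m east.
Residual distance = √(12.1² + (-34.6)²) = 36.6 m.

37 m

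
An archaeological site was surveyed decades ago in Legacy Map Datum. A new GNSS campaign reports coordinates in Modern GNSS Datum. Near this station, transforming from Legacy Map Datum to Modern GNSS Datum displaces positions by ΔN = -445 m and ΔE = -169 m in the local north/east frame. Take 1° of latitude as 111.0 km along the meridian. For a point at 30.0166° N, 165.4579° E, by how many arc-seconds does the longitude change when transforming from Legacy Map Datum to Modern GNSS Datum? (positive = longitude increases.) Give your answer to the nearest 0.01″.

Δλ = -6.33″

At latitude 30.0166°, cos φ = 0.865881.
1° of longitude at this latitude = 111.0 × cos φ = 96.11 km, so Δλ = -169.0 / 96112.7 = -0.0017584° = -6.330″.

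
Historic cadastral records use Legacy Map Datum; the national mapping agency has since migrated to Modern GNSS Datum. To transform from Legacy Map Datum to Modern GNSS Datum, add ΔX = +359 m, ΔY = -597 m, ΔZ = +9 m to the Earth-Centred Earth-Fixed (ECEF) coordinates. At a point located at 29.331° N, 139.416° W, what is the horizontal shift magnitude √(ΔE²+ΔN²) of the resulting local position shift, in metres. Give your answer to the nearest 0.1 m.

At φ = 29.331°, λ = -139.416°: sin φ = 0.489854, cos φ = 0.871804, sin λ = -0.650562, cos λ = -0.759453.
ΔE = −sin λ·ΔX + cos λ·ΔY = −(-0.650562)·(359) + (-0.759453)·(-597) = 686.95 m.
ΔN = −sin φ cos λ·ΔX − sin φ sin λ·ΔY + cos φ·ΔZ = −(0.489854)(-0.759453)(359) − (0.489854)(-0.650562)(-597) + (0.871804)(9) = -48.85 m.
Horizontal magnitude = √(ΔE² + ΔN²) = √(686.95² + (-48.85)²) = 688.68 m.

688.7 m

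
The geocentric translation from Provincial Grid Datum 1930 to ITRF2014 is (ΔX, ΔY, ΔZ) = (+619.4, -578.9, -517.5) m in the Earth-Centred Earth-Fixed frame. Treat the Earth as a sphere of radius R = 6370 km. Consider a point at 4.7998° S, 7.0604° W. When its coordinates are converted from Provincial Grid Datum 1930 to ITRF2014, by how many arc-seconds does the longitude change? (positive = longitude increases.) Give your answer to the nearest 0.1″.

sin φ = -0.083674, cos φ = 0.996493, sin λ = -0.122916, cos λ = 0.992417.
East component: ΔE = −sin λ·ΔX + cos λ·ΔY = −(-0.122916)(619.4) + (0.992417)(-578.9) = -498.38 m.
1° of latitude spans πR/180 = 111177 m; at latitude φ, 1° of longitude spans that × cos φ = 110787.6 m, so Δλ = -498.38 / 110787.6 × 3600 = -16.195″.

Δλ = -16.2″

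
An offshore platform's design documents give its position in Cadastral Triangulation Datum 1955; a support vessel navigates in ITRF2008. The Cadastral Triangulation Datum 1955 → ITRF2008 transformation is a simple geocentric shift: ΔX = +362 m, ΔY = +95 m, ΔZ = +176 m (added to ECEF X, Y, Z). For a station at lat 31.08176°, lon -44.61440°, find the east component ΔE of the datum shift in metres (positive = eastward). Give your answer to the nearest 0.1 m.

At φ = 31.08176°, λ = -44.61440°: sin φ = 0.516261, cos φ = 0.856431, sin λ = -0.702332, cos λ = 0.711850.
ΔE = −sin λ·ΔX + cos λ·ΔY = −(-0.702332)·(362) + (0.711850)·(95) = 321.87 m.

ΔE = 321.9 m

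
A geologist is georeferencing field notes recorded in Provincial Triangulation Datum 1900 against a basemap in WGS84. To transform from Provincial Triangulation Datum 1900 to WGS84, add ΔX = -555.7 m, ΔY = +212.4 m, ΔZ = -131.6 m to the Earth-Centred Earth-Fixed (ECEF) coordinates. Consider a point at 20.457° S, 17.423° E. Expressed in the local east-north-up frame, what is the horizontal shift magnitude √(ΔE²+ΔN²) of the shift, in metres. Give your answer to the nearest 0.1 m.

467.1 m

At φ = -20.457°, λ = 17.423°: sin φ = -0.349504, cos φ = 0.936935, sin λ = 0.299424, cos λ = 0.954120.
ΔE = −sin λ·ΔX + cos λ·ΔY = −(0.299424)·(-555.7) + (0.954120)·(212.4) = 369.04 m.
ΔN = −sin φ cos λ·ΔX − sin φ sin λ·ΔY + cos φ·ΔZ = −(-0.349504)(0.954120)(-555.7) − (-0.349504)(0.299424)(212.4) + (0.936935)(-131.6) = -286.38 m.
Horizontal magnitude = √(ΔE² + ΔN²) = √(369.04² + (-286.38)²) = 467.13 m.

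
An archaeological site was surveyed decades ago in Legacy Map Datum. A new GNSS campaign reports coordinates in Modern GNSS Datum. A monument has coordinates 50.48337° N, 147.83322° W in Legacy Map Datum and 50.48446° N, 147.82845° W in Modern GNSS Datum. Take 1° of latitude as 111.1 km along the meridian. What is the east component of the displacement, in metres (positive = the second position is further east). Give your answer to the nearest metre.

ΔE = 337 m

Δφ = 50.48446° − 50.48337° = +0.00109°; Δλ = -147.82845° − -147.83322° = +0.00477°.
ΔN = Δφ × 111100 = 121.1 m; ΔE = Δλ × 111100 × cos(50.48337°) = +0.00477 × 111100 × 0.636302 = 337.2 m.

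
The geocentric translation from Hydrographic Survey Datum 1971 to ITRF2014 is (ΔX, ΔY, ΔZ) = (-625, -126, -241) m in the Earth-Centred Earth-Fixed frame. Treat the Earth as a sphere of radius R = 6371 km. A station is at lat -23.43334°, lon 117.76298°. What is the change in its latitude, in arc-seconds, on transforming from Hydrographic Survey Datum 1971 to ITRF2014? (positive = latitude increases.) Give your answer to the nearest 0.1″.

sin φ = -0.397682, cos φ = 0.917523, sin λ = 0.884882, cos λ = -0.465815.
North component: ΔN = −sin φ cos λ·ΔX − sin φ sin λ·ΔY + cos φ·ΔZ = −(-0.397682)(-0.465815)(-625) − (-0.397682)(0.884882)(-126) + (0.917523)(-241) = -149.68 m.
1° of latitude spans πR/180 = 111195 m, so Δφ = -149.68 / 111195 × 3600 = -4.846″.

Δφ = -4.8″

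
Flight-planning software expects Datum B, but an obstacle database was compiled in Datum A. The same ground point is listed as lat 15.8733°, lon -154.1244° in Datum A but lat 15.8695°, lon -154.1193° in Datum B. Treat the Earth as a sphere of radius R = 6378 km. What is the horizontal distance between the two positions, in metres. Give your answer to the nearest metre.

Δφ = 15.8695° − 15.8733° = -0.0038°; Δλ = -154.1193° − -154.1244° = +0.0051°.
1° along a meridian = πR/180 = 111317 m.
ΔN = Δφ × 111317 = -423.0 m; ΔE = Δλ × 111317 × cos(15.8733°) = +0.0051 × 111317 × 0.961869 = 546.1 m.
Distance = √(ΔE² + ΔN²) = √(546.1² + (-423.0)²) = 690.7 m.

691 m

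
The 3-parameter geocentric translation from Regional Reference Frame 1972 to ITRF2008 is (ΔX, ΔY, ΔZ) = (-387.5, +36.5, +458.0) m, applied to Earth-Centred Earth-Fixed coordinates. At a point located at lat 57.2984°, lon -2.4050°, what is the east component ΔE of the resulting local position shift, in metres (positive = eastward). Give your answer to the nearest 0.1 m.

The local east axis at (φ, λ) is (−sin λ, cos λ, 0), so ΔE = −sin(-2.4050°)·(-387.5) + cos(-2.4050°)·36.5 = 20.21 m.

ΔE = 20.2 m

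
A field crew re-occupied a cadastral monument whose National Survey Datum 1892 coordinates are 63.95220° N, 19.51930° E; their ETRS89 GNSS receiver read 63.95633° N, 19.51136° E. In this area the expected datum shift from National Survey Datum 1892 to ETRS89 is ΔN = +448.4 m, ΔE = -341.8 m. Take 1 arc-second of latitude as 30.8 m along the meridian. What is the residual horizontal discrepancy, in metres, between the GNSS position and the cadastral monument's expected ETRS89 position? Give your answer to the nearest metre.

Observed coordinate differences: Δφ = +0.00413°, Δλ = -0.00794°.
Converting to metres (1° lat = 110880 m, cos φ = 0.439121): observed ΔN = 457.9 m, observed ΔE = -386.6 m.
Subtracting the expected shift leaves a residual of 457.9 − (448.4) = 9.5 m north and -386.6 − (-341.8) = -44.8 m east.
Residual distance = √(9.5² + (-44.8)²) = 45.8 m.

46 m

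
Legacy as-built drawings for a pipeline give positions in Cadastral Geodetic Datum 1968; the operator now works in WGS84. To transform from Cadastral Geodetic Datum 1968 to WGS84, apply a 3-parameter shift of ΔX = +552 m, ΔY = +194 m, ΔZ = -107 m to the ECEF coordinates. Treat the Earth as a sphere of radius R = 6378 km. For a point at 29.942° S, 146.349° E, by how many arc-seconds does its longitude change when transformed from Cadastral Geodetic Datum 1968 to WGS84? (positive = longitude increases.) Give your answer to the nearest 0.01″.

Δλ = -17.44″

sin φ = -0.499123, cos φ = 0.866531, sin λ = 0.554133, cos λ = -0.832428.
East component: ΔE = −sin λ·ΔX + cos λ·ΔY = −(0.554133)(552) + (-0.832428)(194) = -467.37 m.
1° of latitude spans πR/180 = 111317 m; at latitude φ, 1° of longitude spans that × cos φ = 96459.7 m, so Δλ = -467.37 / 96459.7 × 3600 = -17.443″.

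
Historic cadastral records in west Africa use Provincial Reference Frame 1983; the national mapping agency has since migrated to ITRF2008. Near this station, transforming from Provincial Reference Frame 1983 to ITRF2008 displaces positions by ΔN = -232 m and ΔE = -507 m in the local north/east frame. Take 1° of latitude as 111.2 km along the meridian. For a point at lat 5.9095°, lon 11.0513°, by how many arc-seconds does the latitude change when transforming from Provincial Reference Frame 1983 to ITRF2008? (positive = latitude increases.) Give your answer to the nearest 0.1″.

Δφ = -7.5″

1° of latitude = 111.2 km, so Δφ = -232.0 / 111200 = -0.0020863° = -7.511″.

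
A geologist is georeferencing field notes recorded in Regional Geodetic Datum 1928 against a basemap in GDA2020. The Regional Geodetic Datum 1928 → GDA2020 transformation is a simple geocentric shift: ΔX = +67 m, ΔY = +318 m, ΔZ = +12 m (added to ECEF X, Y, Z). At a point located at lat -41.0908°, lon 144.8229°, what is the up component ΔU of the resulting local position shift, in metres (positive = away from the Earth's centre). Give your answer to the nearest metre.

At φ = -41.0908°, λ = 144.8229°: sin φ = -0.657254, cos φ = 0.753669, sin λ = 0.576106, cos λ = -0.817375.
ΔU = cos φ cos λ·ΔX + cos φ sin λ·ΔY + sin φ·ΔZ = (0.753669)(-0.817375)(67) + (0.753669)(0.576106)(318) + (-0.657254)(12) = 88.91 m.

ΔU = 89 m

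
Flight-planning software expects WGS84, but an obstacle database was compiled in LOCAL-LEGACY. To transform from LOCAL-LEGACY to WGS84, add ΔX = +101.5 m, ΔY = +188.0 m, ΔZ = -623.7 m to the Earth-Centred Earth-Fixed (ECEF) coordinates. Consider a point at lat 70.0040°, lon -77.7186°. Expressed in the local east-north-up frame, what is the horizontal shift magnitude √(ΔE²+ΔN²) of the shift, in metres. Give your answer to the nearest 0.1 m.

151.9 m

At φ = 70.0040°, λ = -77.7186°: sin φ = 0.939716, cos φ = 0.341955, sin λ = -0.977115, cos λ = 0.212713.
ΔE = −sin λ·ΔX + cos λ·ΔY = −(-0.977115)·(101.5) + (0.212713)·(188.0) = 139.17 m.
ΔN = −sin φ cos λ·ΔX − sin φ sin λ·ΔY + cos φ·ΔZ = −(0.939716)(0.212713)(101.5) − (0.939716)(-0.977115)(188.0) + (0.341955)(-623.7) = -60.94 m.
Horizontal magnitude = √(ΔE² + ΔN²) = √(139.17² + (-60.94)²) = 151.93 m.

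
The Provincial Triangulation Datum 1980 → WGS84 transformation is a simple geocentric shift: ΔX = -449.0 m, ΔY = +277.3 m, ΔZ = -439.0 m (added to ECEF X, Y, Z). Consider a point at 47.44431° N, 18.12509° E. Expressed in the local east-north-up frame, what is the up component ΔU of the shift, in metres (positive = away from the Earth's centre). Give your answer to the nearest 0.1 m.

At φ = 47.44431°, λ = 18.12509°: sin φ = 0.736620, cos φ = 0.676307, sin λ = 0.311093, cos λ = 0.950380.
ΔU = cos φ cos λ·ΔX + cos φ sin λ·ΔY + sin φ·ΔZ = (0.676307)(0.950380)(-449.0) + (0.676307)(0.311093)(277.3) + (0.736620)(-439.0) = -553.63 m.

ΔU = -553.6 m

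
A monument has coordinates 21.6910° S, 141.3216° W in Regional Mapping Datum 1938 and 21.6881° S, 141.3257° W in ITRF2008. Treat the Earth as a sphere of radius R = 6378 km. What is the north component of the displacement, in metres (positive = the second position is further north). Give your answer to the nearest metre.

Δφ = -21.6881° − -21.6910° = +0.0029°; Δλ = -141.3257° − -141.3216° = -0.0041°.
1° along a meridian = πR/180 = 111317 m.
ΔN = Δφ × 111317 = 322.8 m; ΔE = Δλ × 111317 × cos(-21.6910°) = -0.0041 × 111317 × 0.929191 = -424.1 m.

ΔN = 323 m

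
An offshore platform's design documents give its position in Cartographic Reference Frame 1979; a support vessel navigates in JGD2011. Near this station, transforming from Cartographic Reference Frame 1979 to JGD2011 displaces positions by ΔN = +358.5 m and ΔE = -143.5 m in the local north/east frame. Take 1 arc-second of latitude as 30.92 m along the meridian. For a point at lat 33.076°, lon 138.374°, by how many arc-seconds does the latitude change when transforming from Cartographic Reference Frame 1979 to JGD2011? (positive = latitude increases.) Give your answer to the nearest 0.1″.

1″ of latitude = 30.92 m, so Δφ = 358.5 / 30.92 = 11.594″.

Δφ = 11.6″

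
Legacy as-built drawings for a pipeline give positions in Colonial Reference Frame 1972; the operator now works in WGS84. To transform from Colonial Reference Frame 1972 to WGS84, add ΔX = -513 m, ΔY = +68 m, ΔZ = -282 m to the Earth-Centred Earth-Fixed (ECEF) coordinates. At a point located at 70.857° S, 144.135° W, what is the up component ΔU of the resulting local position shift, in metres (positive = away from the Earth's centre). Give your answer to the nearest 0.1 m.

ΔU = 389.7 m

At φ = -70.857°, λ = -144.135°: sin φ = -0.944703, cos φ = 0.327927, sin λ = -0.585877, cos λ = -0.810400.
ΔU = cos φ cos λ·ΔX + cos φ sin λ·ΔY + sin φ·ΔZ = (0.327927)(-0.810400)(-513) + (0.327927)(-0.585877)(68) + (-0.944703)(-282) = 389.67 m.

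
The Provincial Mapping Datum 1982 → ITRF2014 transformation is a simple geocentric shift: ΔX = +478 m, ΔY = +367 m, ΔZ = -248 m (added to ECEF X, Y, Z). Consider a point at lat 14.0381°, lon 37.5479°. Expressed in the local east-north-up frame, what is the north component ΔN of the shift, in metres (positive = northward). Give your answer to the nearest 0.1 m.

ΔN = -386.8 m

The local north axis is (−sin φ cos λ, −sin φ sin λ, cos φ), giving ΔN = -91.928 − 54.252 − 240.593 = -386.77 m.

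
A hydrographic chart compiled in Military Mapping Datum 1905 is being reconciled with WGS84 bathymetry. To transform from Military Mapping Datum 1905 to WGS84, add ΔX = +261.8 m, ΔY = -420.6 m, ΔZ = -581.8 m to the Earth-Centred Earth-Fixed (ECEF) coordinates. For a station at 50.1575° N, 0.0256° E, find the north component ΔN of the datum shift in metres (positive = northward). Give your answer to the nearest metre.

The local north axis is (−sin φ cos λ, −sin φ sin λ, cos φ), giving ΔN = -201.012 + 0.144 − 372.747 = -573.62 m.

ΔN = -574 m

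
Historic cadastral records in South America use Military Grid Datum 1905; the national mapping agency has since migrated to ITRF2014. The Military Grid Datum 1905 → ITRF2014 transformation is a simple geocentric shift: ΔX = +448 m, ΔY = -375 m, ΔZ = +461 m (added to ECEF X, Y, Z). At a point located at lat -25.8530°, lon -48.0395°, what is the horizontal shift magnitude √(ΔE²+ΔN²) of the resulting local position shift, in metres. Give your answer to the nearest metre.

672 m

The local east axis at (φ, λ) is (−sin λ, cos λ, 0), so ΔE = −sin(-48.0395°)·448 + cos(-48.0395°)·(-375) = 82.40 m.
The local north axis is (−sin φ cos λ, −sin φ sin λ, cos φ), giving ΔN = 130.619 + 121.597 + 414.861 = 667.08 m.
Horizontal magnitude = √(ΔE² + ΔN²) = √(82.40² + 667.08²) = 672.15 m.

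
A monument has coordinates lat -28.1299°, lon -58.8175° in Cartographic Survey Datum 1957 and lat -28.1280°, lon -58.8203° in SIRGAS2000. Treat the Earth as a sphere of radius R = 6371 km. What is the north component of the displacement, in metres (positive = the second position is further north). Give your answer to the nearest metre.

Δφ = -28.1280° − -28.1299° = +0.0019°; Δλ = -58.8203° − -58.8175° = -0.0028°.
1° along a meridian = πR/180 = 111195 m.
ΔN = Δφ × 111195 = 211.3 m; ΔE = Δλ × 111195 × cos(-28.1299°) = -0.0028 × 111195 × 0.881881 = -274.6 m.

ΔN = 211 m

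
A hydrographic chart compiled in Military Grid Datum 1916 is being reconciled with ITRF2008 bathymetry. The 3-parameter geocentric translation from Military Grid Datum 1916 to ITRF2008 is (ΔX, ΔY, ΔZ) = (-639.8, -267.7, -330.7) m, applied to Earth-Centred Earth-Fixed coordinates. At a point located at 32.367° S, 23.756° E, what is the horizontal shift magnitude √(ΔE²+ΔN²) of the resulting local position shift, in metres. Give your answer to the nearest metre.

651 m

The local east axis at (φ, λ) is (−sin λ, cos λ, 0), so ΔE = −sin(23.756°)·(-639.8) + cos(23.756°)·(-267.7) = 12.72 m.
The local north axis is (−sin φ cos λ, −sin φ sin λ, cos φ), giving ΔN = -313.490 − 57.732 − 279.321 = -650.54 m.
Horizontal magnitude = √(ΔE² + ΔN²) = √(12.72² + (-650.54)²) = 650.67 m.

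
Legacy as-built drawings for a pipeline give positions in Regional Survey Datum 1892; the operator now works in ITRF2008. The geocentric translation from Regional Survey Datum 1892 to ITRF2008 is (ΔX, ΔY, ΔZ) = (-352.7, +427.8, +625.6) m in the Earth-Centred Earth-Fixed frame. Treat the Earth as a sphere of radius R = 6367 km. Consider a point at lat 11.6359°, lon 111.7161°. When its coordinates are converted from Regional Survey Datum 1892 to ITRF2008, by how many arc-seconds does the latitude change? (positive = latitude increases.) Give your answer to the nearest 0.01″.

Δφ = 16.40″

sin φ = 0.201692, cos φ = 0.979449, sin λ = 0.929029, cos λ = -0.370008.
North component: ΔN = −sin φ cos λ·ΔX − sin φ sin λ·ΔY + cos φ·ΔZ = −(0.201692)(-0.370008)(-352.7) − (0.201692)(0.929029)(427.8) + (0.979449)(625.6) = 506.26 m.
1° of latitude spans πR/180 = 111125 m, so Δφ = 506.26 / 111125 × 3600 = 16.401″.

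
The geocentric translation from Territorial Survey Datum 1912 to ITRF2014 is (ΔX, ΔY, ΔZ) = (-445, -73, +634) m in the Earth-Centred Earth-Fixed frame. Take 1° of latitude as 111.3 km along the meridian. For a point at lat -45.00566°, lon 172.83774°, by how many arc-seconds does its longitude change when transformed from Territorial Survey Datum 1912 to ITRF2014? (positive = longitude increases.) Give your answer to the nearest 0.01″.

sin φ = -0.707177, cos φ = 0.707037, sin λ = 0.124680, cos λ = -0.992197.
East component: ΔE = −sin λ·ΔX + cos λ·ΔY = −(0.124680)(-445) + (-0.992197)(-73) = 127.91 m.
1° of latitude spans 111300 m; at latitude φ, 1° of longitude spans that × cos φ = 78693.2 m, so Δλ = 127.91 / 78693.2 × 3600 = 5.852″.

Δλ = 5.85″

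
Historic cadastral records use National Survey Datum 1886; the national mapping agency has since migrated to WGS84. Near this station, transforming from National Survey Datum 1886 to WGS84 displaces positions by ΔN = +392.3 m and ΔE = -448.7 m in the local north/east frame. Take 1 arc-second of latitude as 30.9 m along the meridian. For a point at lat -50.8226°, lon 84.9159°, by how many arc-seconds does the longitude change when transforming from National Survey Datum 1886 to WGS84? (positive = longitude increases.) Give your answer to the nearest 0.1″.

Δλ = -23.0″

At latitude -50.8226°, cos φ = 0.631724.
1″ of longitude at this latitude = 30.90 × cos φ = 19.5203 m, so Δλ = -448.7 / 19.5203 = -22.986″.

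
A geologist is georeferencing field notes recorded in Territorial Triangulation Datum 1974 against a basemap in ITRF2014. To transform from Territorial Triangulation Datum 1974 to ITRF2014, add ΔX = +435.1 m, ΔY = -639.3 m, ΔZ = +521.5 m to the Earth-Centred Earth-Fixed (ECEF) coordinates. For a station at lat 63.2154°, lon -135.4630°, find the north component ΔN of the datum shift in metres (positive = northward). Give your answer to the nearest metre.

ΔN = 112 m

The local north axis is (−sin φ cos λ, −sin φ sin λ, cos φ), giving ΔN = 276.863 − 400.277 + 235.008 = 111.59 m.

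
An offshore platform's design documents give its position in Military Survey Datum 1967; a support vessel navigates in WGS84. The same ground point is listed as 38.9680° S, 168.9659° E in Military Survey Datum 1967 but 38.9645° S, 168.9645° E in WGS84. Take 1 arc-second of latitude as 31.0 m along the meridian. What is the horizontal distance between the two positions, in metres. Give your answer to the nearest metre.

Δφ = -38.9645° − -38.9680° = +0.0035°; Δλ = 168.9645° − 168.9659° = -0.0014°.
1° of latitude = 3600 × 31.00 = 111600 m.
ΔN = Δφ × 111600 = 390.6 m; ΔE = Δλ × 111600 × cos(-38.9680°) = -0.0014 × 111600 × 0.777497 = -121.5 m.
Distance = √(ΔE² + ΔN²) = √((-121.5)² + 390.6²) = 409.1 m.

409 m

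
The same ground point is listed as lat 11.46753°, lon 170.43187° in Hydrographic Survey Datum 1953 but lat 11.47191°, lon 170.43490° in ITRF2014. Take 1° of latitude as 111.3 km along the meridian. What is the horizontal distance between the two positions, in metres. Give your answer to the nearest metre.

589 m

Δφ = 11.47191° − 11.46753° = +0.00438°; Δλ = 170.43490° − 170.43187° = +0.00303°.
ΔN = Δφ × 111300 = 487.5 m; ΔE = Δλ × 111300 × cos(11.46753°) = +0.00303 × 111300 × 0.980038 = 330.5 m.
Distance = √(ΔE² + ΔN²) = √(330.5² + 487.5²) = 589.0 m.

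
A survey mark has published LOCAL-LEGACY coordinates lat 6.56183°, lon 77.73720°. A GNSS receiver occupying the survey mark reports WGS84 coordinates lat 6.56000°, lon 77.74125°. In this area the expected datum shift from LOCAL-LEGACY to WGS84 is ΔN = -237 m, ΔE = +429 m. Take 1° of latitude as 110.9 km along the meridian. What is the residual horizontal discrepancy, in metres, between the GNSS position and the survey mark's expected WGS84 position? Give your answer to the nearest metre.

Observed coordinate differences: Δφ = -0.00183°, Δλ = +0.00405°.
Converting to metres (1° lat = 110900 m, cos φ = 0.993449): observed ΔN = -202.9 m, observed ΔE = 446.2 m.
Subtracting the expected shift leaves a residual of -202.9 − (-237) = 34.1 m north and 446.2 − (429) = 17.2 m east.
Residual distance = √(34.1² + 17.2²) = 38.2 m.

38 m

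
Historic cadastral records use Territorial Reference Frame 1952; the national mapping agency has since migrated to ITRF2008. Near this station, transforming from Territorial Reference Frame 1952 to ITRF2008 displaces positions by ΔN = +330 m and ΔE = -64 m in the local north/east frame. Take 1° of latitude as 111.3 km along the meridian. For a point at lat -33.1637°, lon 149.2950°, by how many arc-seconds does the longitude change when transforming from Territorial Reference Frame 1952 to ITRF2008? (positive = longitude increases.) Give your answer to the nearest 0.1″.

Δλ = -2.5″

At latitude -33.1637°, cos φ = 0.837111.
1° of longitude at this latitude = 111.3 × cos φ = 93.17 km, so Δλ = -64.0 / 93170.5 = -0.0006869° = -2.473″.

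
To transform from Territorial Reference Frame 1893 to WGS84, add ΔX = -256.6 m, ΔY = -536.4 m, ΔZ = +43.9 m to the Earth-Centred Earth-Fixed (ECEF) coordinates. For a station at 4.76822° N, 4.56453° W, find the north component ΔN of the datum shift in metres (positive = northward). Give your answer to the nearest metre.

The local north axis is (−sin φ cos λ, −sin φ sin λ, cos φ), giving ΔN = 21.262 − 3.548 + 43.748 = 61.46 m.

ΔN = 61 m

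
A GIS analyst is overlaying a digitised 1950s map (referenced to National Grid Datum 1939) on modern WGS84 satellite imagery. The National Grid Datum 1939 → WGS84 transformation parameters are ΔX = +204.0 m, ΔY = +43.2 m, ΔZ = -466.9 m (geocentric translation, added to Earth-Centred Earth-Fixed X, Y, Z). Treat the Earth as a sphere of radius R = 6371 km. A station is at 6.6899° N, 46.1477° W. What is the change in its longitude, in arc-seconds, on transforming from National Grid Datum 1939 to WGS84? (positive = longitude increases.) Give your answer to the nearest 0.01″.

sin φ = 0.116496, cos φ = 0.993191, sin λ = -0.721128, cos λ = 0.692802.
East component: ΔE = −sin λ·ΔX + cos λ·ΔY = −(-0.721128)(204.0) + (0.692802)(43.2) = 177.04 m.
1° of latitude spans πR/180 = 111195 m; at latitude φ, 1° of longitude spans that × cos φ = 110437.8 m, so Δλ = 177.04 / 110437.8 × 3600 = 5.771″.

Δλ = 5.77″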